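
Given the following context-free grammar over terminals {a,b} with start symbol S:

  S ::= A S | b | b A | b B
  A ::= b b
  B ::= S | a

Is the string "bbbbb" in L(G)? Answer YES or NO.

CNF form of G:
  S -> A S | T0 A | T0 B | b
  A -> T0 T0
  B -> A S | T0 A | T0 B | a | b
  T0 -> b

CYK table (by increasing span):
  T[0,0] 'b' = {B,S,T0}  orig:{B,S}
  T[1,1] 'b' = {B,S,T0}  orig:{B,S}
  T[2,2] 'b' = {B,S,T0}  orig:{B,S}
  T[3,3] 'b' = {B,S,T0}  orig:{B,S}
  T[4,4] 'b' = {B,S,T0}  orig:{B,S}
  T[0,1] 'bb' = {A,B,S}
  T[1,2] 'bb' = {A,B,S}
  T[2,3] 'bb' = {A,B,S}
  T[3,4] 'bb' = {A,B,S}
  T[0,2] 'bbb' = {B,S}
  T[1,3] 'bbb' = {B,S}
  T[2,4] 'bbb' = {B,S}
  T[0,3] 'bbbb' = {B,S}
  T[1,4] 'bbbb' = {B,S}
  T[0,4] 'bbbbb' = {B,S}

S ∈ T[0,4] ⇒ YES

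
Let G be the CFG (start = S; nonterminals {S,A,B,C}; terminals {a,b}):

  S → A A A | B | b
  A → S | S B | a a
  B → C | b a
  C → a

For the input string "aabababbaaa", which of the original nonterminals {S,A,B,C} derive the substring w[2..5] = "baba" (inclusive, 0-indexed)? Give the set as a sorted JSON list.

Convert to CNF:
  S -> A X3 | T1 T0 | a | b
  A -> A X2 | S B | T0 T0 | T1 T0 | a | b
  B -> T1 T0 | a
  C -> a
  T0 -> a
  T1 -> b
  X2 -> A A
  X3 -> A A

Fill CYK table bottom-up — only the sub-triangle for w[2..5]:
  [2..2]={A,S,T1}  "b"  orig:{A,S}
  [3..3]={A,B,C,S,T0}  "a"  orig:{A,B,C,S}
  [4..4]={A,S,T1}  "b"  orig:{A,S}
  [5..5]={A,B,C,S,T0}  "a"  orig:{A,B,C,S}
  [2..3]={A,B,S,X2,X3}  "ba"  orig:{A,B,S}
  [3..4]={X2,X3}  "ab"  orig:{}
  [4..5]={A,B,S,X2,X3}  "ba"  orig:{A,B,S}
  [2..4]={A,S,X2,X3}  "bab"  orig:{A,S}
  [3..5]={A,S,X2,X3}  "aba"  orig:{A,S}
  [2..5]={A,S,X2,X3}  "baba"  orig:{A,S}

Original NTs in T[2,5] deriving "baba": ["A", "S"]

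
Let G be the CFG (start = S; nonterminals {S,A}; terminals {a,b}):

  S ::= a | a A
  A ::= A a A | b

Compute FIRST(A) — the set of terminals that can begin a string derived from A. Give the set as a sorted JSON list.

Compute FIRST by fixpoint:
pass 1:
  A via A→b: +{b}
  S via S→a: +{a}
  FIRST(S)={a}  FIRST(A)={b}
pass 2: — fixpoint
  FIRST(S)={a}  FIRST(A)={b}

FIRST(A) = ["b"]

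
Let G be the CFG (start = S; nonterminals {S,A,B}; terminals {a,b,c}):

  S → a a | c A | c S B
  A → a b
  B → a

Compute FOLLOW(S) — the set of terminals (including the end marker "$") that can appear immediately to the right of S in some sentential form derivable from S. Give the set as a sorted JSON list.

Compute FIRST by fixpoint:
round 1:
  A via A→a b: +{a}
  B via B→a: +{a}
  S via S→a a: +{a}
  S via S→c A: +{c}
  FIRST(S)={a,c}  FIRST(A)={a}  FIRST(B)={a}
round 2: (no change)
  FIRST(S)={a,c}  FIRST(A)={a}  FIRST(B)={a}

Compute FOLLOW by fixpoint:
seed FOLLOW(S) with $
[1]
  S→c A: FOLLOW(A) ⊇ FOLLOW(S) ⊇ {$}; new: +{$}
  S→c S B: FOLLOW(S) ⊇ FIRST(B) = {a}; new: +{a}
  S→c S B: FOLLOW(B) ⊇ FOLLOW(S) ⊇ {$,a}; new: +{$,a}
  FOLLOW(S)={$,a}  FOLLOW(A)={$}  FOLLOW(B)={$,a}
[2]
  S→c A: FOLLOW(A) ⊇ FOLLOW(S) ⊇ {$,a}; new: +{a}
  FOLLOW(S)={$,a}  FOLLOW(A)={$,a}  FOLLOW(B)={$,a}
[3] (no change)
  FOLLOW(S)={$,a}  FOLLOW(A)={$,a}  FOLLOW(B)={$,a}

FOLLOW(S) = ["$", "a"]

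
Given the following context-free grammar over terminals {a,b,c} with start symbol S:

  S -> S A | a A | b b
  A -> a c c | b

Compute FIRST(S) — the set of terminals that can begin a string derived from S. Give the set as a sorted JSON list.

FIRST sets, iterate to fixpoint:
iter 1:
  A via A→a c c: +{a}
  A via A→b: +{b}
  S via S→a A: +{a}
  S via S→b b: +{b}
  FIRST[S]={a,b}  FIRST[A]={a,b}
iter 2: — fixpoint
  FIRST[S]={a,b}  FIRST[A]={a,b}

FIRST(S) = ["a", "b"]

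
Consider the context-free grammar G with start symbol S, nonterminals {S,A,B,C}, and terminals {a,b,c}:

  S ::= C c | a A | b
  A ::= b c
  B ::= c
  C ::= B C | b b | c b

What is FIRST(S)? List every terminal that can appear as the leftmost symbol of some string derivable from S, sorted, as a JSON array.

FIRST iteration:
[1]
  A via A→b c: +{b}
  B via B→c: +{c}
  C via C→B C: +{c}
  C via C→b b: +{b}
  S via S→C c: +{b,c}
  S via S→a A: +{a}
  S: {a,b,c}  A: {b}  B: {c}  C: {b,c}
[2] done
  S: {a,b,c}  A: {b}  B: {c}  C: {b,c}

FIRST(S) = ["a", "b", "c"]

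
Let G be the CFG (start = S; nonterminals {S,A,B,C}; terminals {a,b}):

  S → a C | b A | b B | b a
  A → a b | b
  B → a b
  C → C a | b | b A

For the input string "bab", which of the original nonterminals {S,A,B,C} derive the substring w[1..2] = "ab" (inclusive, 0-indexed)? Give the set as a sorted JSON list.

Convert to CNF:
  S -> T0 C | T1 A | T1 B | T1 T0
  A -> T0 T1 | b
  B -> T0 T1
  C -> C T0 | T1 A | b
  T0 -> a
  T1 -> b

CYK fill, restricted to cells inside w[1..2]:
  T[1,1] 'a' = {T0}  orig:{}
  T[2,2] 'b' = {A,C,T1}  orig:{A,C}
  T[1,2] 'ab' = {A,B,S}

Original NTs in T[1,2] deriving "ab": ["A", "B", "S"]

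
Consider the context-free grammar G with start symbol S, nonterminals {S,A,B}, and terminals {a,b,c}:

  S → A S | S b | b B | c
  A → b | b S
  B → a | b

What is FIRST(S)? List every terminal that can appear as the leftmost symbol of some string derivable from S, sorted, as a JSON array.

FIRST sets, iterate to fixpoint:
iter 1:
  A via A→b: +{b}
  B via B→a: +{a}
  B via B→b: +{b}
  S via S→A S: +{b}
  S via S→c: +{c}
  S: {b,c}  A: {b}  B: {a,b}
iter 2: — fixpoint
  S: {b,c}  A: {b}  B: {a,b}

FIRST(S) = ["b", "c"]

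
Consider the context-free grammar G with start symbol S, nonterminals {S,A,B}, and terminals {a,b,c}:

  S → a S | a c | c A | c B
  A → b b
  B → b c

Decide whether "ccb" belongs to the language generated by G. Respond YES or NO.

Convert to CNF:
  S -> T1 A | T1 B | T2 S | T2 T1
  A -> T0 T0
  B -> T0 T1
  T0 -> b
  T1 -> c
  T2 -> a

CYK fill:
  T[0,0] 'c' = {T1}  orig:{}
  T[1,1] 'c' = {T1}  orig:{}
  T[2,2] 'b' = {T0}  orig:{}
  T[0,1] 'cc' = ∅
  T[1,2] 'cb' = ∅
  T[0,2] 'ccb' = ∅

S ∉ T[0,2] ⇒ NO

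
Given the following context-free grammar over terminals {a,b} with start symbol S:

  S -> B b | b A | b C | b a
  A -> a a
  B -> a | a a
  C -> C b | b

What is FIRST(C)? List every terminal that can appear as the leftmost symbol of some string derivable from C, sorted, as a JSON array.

Compute FIRST by fixpoint:
[1]
  A via A→a a: +{a}
  B via B→a: +{a}
  C via C→b: +{b}
  S via S→B b: +{a}
  S via S→b A: +{b}
  S: {a,b}  A: {a}  B: {a}  C: {b}
[2] (no change)
  S: {a,b}  A: {a}  B: {a}  C: {b}

FIRST(C) = ["b"]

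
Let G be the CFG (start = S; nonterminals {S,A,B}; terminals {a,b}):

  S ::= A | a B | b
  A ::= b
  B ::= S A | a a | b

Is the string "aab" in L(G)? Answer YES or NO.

Convert to CNF:
  S -> T0 B | b
  A -> b
  B -> S A | T0 T0 | b
  T0 -> a

CYK fill:
  cell(0,0) a: {T0}  orig:{}
  cell(1,1) a: {T0}  orig:{}
  cell(2,2) b: {A,B,S}
  cell(0,1) aa: {B}
  cell(1,2) ab: {S}
  cell(0,2) aab: ∅

S ∉ T[0,2] ⇒ NO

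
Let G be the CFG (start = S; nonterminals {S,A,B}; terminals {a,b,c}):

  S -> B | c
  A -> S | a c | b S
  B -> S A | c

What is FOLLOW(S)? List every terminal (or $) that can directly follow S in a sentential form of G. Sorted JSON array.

FIRST sets, iterate to fixpoint:
round 1:
  A via A→a c: +{a}
  A via A→b S: +{b}
  B via B→c: +{c}
  S via S→B: +{c}
  S: {c}  A: {a,b}  B: {c}
round 2:
  A via A→S: +{c}
  S: {c}  A: {a,b,c}  B: {c}
round 3: — fixpoint
  S: {c}  A: {a,b,c}  B: {c}

FOLLOW sets:
seed FOLLOW(S) with $
[1]
  B→S A: FOLLOW(S) ⊇ FIRST(A) = {a,b,c}; new: +{a,b,c}
  S→B: FOLLOW(B) ⊇ FOLLOW(S) ⊇ {$,a,b,c}; new: +{$,a,b,c}
  FOLLOW(S)={$,a,b,c}  FOLLOW(A)={}  FOLLOW(B)={$,a,b,c}
[2]
  B→S A: FOLLOW(A) ⊇ FOLLOW(B) ⊇ {$,a,b,c}; new: +{$,a,b,c}
  FOLLOW(S)={$,a,b,c}  FOLLOW(A)={$,a,b,c}  FOLLOW(B)={$,a,b,c}
[3] (no change)
  FOLLOW(S)={$,a,b,c}  FOLLOW(A)={$,a,b,c}  FOLLOW(B)={$,a,b,c}

FOLLOW(S) = ["$", "a", "b", "c"]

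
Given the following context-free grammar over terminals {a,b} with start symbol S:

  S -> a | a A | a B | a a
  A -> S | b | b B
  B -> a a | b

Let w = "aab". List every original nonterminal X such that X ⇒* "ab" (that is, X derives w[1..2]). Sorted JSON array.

Convert to CNF:
  S -> T0 A | T0 B | T0 T0 | a
  A -> T0 A | T0 B | T0 T0 | T1 B | a | b
  B -> T0 T0 | b
  T0 -> a
  T1 -> b

CYK fill (cells [i..j] with 1 ≤ i ≤ j ≤ 2 only):
  [1..1]={A,S,T0}  "a"  orig:{A,S}
  [2..2]={A,B,T1}  "b"  orig:{A,B}
  [1..2]={A,S}  "ab"

Original NTs in T[1,2] deriving "ab": ["A", "S"]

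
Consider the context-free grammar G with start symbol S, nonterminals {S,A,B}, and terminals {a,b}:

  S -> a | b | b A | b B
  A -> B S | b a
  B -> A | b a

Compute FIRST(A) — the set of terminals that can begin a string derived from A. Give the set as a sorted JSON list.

FIRST sets, iterate to fixpoint:
round 1:
  A via A→b a: +{b}
  B via B→A: +{b}
  S via S→a: +{a}
  S via S→b: +{b}
  S: {a,b}  A: {b}  B: {b}
round 2: done
  S: {a,b}  A: {b}  B: {b}

FIRST(A) = ["b"]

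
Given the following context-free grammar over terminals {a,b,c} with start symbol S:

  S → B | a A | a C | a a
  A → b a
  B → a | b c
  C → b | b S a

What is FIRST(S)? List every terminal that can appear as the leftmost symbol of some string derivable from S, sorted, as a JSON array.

FIRST iteration:
pass 1:
  A via A→b a: +{b}
  B via B→a: +{a}
  B via B→b c: +{b}
  C via C→b: +{b}
  S via S→B: +{a,b}
  S: {a,b}  A: {b}  B: {a,b}  C: {b}
pass 2: — fixpoint
  S: {a,b}  A: {b}  B: {a,b}  C: {b}

FIRST(S) = ["a", "b"]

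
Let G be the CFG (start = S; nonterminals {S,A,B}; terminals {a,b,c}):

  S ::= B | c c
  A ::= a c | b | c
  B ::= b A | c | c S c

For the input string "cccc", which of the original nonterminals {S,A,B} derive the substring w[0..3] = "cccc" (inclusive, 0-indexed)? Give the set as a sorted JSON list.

Convert to CNF:
  S -> T1 T1 | T1 X4 | T2 A | c
  A -> T0 T1 | b | c
  B -> T1 X3 | T2 A | c
  T0 -> a
  T1 -> c
  T2 -> b
  X3 -> S T1
  X4 -> S T1

Fill CYK table bottom-up — only the sub-triangle for w[0..3]:
  cell(0,0) c: {A,B,S,T1}  orig:{A,B,S}
  cell(1,1) c: {A,B,S,T1}  orig:{A,B,S}
  cell(2,2) c: {A,B,S,T1}  orig:{A,B,S}
  cell(3,3) c: {A,B,S,T1}  orig:{A,B,S}
  cell(0,1) cc: {S,X3,X4}  orig:{S}
  cell(1,2) cc: {S,X3,X4}  orig:{S}
  cell(2,3) cc: {S,X3,X4}  orig:{S}
  cell(0,2) ccc: {B,S,X3,X4}  orig:{B,S}
  cell(1,3) ccc: {B,S,X3,X4}  orig:{B,S}
  cell(0,3) cccc: {B,S,X3,X4}  orig:{B,S}

Original NTs in T[0,3] deriving "cccc": ["B", "S"]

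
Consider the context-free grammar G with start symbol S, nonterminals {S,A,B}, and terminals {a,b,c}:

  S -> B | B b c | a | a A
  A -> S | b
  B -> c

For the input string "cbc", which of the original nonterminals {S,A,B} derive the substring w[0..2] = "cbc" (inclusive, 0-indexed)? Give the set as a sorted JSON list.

Convert to CNF:
  S -> B X4 | T2 A | a | c
  A -> B X3 | T2 A | a | b | c
  B -> c
  T0 -> b
  T1 -> c
  T2 -> a
  X3 -> T0 T1
  X4 -> T0 T1

CYK fill, restricted to cells inside w[0..2]:
  [0..0]={A,B,S,T1}  "c"  orig:{A,B,S}
  [1..1]={A,T0}  "b"  orig:{A}
  [2..2]={A,B,S,T1}  "c"  orig:{A,B,S}
  [0..1]=∅  "cb"
  [1..2]={X3,X4}  "bc"  orig:{}
  [0..2]={A,S}  "cbc"

Original NTs in T[0,2] deriving "cbc": ["A", "S"]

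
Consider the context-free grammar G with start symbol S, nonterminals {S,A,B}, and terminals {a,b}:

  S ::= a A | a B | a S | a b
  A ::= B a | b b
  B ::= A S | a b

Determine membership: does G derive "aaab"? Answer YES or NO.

Convert to CNF:
  S -> T0 A | T0 B | T0 S | T0 T1
  A -> B T0 | T1 T1
  B -> A S | T0 T1
  T0 -> a
  T1 -> b

CYK fill:
  cell(0,0) a: {T0}  orig:{}
  cell(1,1) a: {T0}  orig:{}
  cell(2,2) a: {T0}  orig:{}
  cell(3,3) b: {T1}  orig:{}
  cell(0,1) aa: ∅
  cell(1,2) aa: ∅
  cell(2,3) ab: {B,S}
  cell(0,2) aaa: ∅
  cell(1,3) aab: {S}
  cell(0,3) aaab: {S}

S ∈ T[0,3] ⇒ YES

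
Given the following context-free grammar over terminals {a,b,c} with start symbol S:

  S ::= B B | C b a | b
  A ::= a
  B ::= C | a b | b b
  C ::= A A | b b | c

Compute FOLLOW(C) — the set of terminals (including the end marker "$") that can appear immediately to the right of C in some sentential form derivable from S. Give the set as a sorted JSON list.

FIRST sets, iterate to fixpoint:
pass 1:
  A via A→a: +{a}
  B via B→a b: +{a}
  B via B→b b: +{b}
  C via C→A A: +{a}
  C via C→b b: +{b}
  C via C→c: +{c}
  S via S→B B: +{a,b}
  S via S→C b a: +{c}
  FIRST[S]={a,b,c}  FIRST[A]={a}  FIRST[B]={a,b}  FIRST[C]={a,b,c}
pass 2:
  B via B→C: +{c}
  FIRST[S]={a,b,c}  FIRST[A]={a}  FIRST[B]={a,b,c}  FIRST[C]={a,b,c}
pass 3: (stable)
  FIRST[S]={a,b,c}  FIRST[A]={a}  FIRST[B]={a,b,c}  FIRST[C]={a,b,c}

Compute FOLLOW by fixpoint:
seed FOLLOW(S) with $
[1]
  C→A A: FOLLOW(A) ⊇ FIRST(A) = {a}; new: +{a}
  S→B B: FOLLOW(B) ⊇ FIRST(B) = {a,b,c}; new: +{a,b,c}
  S→B B: FOLLOW(B) ⊇ FOLLOW(S) ⊇ {$}; new: +{$}
  S→C b a: FOLLOW(C) ⊇ FIRST(b) = {b}; new: +{b}
  FOLLOW(S)={$}  FOLLOW(A)={a}  FOLLOW(B)={$,a,b,c}  FOLLOW(C)={b}
[2]
  B→C: FOLLOW(C) ⊇ FOLLOW(B) ⊇ {$,a,b,c}; new: +{$,a,c}
  C→A A: FOLLOW(A) ⊇ FOLLOW(C) ⊇ {$,a,b,c}; new: +{$,b,c}
  FOLLOW(S)={$}  FOLLOW(A)={$,a,b,c}  FOLLOW(B)={$,a,b,c}  FOLLOW(C)={$,a,b,c}
[3] — fixpoint
  FOLLOW(S)={$}  FOLLOW(A)={$,a,b,c}  FOLLOW(B)={$,a,b,c}  FOLLOW(C)={$,a,b,c}

FOLLOW(C) = ["$", "a", "b", "c"]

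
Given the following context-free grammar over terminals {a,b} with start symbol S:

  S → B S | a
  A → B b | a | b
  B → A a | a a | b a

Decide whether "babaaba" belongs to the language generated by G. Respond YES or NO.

CNF form of G:
  S -> B S | a
  A -> B T0 | a | b
  B -> A T1 | T0 T1 | T1 T1
  T0 -> b
  T1 -> a

Fill CYK table bottom-up:
  cell(0,0) b: {A,T0}  orig:{A}
  cell(1,1) a: {A,S,T1}  orig:{A,S}
  cell(2,2) b: {A,T0}  orig:{A}
  cell(3,3) a: {A,S,T1}  orig:{A,S}
  cell(4,4) a: {A,S,T1}  orig:{A,S}
  cell(5,5) b: {A,T0}  orig:{A}
  cell(6,6) a: {A,S,T1}  orig:{A,S}
  cell(0,1) ba: {B}
  cell(1,2) ab: ∅
  cell(2,3) ba: {B}
  cell(3,4) aa: {B}
  cell(4,5) ab: ∅
  cell(5,6) ba: {B}
  cell(0,2) bab: {A}
  cell(1,3) aba: ∅
  cell(2,4) baa: {S}
  cell(3,5) aab: {A}
  cell(4,6) aba: ∅
  cell(0,3) baba: {B}
  cell(1,4) abaa: ∅
  cell(2,5) baab: ∅
  cell(3,6) aaba: {B}
  cell(0,4) babaa: {S}
  cell(1,5) abaab: ∅
  cell(2,6) baaba: ∅
  cell(0,5) babaab: ∅
  cell(1,6) abaaba: ∅
  cell(0,6) babaaba: ∅

S ∉ T[0,6] ⇒ NO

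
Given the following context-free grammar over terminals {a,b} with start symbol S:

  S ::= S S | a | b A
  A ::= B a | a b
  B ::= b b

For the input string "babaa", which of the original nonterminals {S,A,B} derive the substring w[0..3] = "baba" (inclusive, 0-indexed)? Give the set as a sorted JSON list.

Convert to CNF:
  S -> S S | T1 A | a
  A -> B T0 | T0 T1
  B -> T1 T1
  T0 -> a
  T1 -> b

CYK table (by increasing span) — only the sub-triangle for w[0..3]:
  [0..0]={T1}  "b"  orig:{}
  [1..1]={S,T0}  "a"  orig:{S}
  [2..2]={T1}  "b"  orig:{}
  [3..3]={S,T0}  "a"  orig:{S}
  [0..1]=∅  "ba"
  [1..2]={A}  "ab"
  [2..3]=∅  "ba"
  [0..2]={S}  "bab"
  [1..3]=∅  "aba"
  [0..3]={S}  "baba"

Original NTs in T[0,3] deriving "baba": ["S"]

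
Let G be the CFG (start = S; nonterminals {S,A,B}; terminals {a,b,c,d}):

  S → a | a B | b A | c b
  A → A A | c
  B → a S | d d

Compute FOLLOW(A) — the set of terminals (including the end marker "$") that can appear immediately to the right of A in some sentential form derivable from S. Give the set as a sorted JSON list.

FIRST iteration:
pass 1:
  A via A→c: +{c}
  B via B→a S: +{a}
  B via B→d d: +{d}
  S via S→a: +{a}
  S via S→b A: +{b}
  S via S→c b: +{c}
  FIRST[S]={a,b,c}  FIRST[A]={c}  FIRST[B]={a,d}
pass 2: (no change)
  FIRST[S]={a,b,c}  FIRST[A]={c}  FIRST[B]={a,d}

FOLLOW sets:
seed FOLLOW(S) with $
pass 1:
  A→A A: FOLLOW(A) ⊇ FIRST(A) = {c}; new: +{c}
  S→a B: FOLLOW(B) ⊇ FOLLOW(S) ⊇ {$}; new: +{$}
  S→b A: FOLLOW(A) ⊇ FOLLOW(S) ⊇ {$}; new: +{$}
  S: {$}  A: {$,c}  B: {$}
pass 2: — fixpoint
  S: {$}  A: {$,c}  B: {$}

FOLLOW(A) = ["$", "c"]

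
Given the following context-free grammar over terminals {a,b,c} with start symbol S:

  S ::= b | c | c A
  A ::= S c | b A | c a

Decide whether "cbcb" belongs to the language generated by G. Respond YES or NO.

Convert to CNF:
  S -> T0 A | b | c
  A -> S T0 | T0 T2 | T1 A
  T0 -> c
  T1 -> b
  T2 -> a

Fill CYK table bottom-up:
  [0..0]={S,T0}  "c"  orig:{S}
  [1..1]={S,T1}  "b"  orig:{S}
  [2..2]={S,T0}  "c"  orig:{S}
  [3..3]={S,T1}  "b"  orig:{S}
  [0..1]=∅  "cb"
  [1..2]={A}  "bc"
  [2..3]=∅  "cb"
  [0..2]={S}  "cbc"
  [1..3]=∅  "bcb"
  [0..3]=∅  "cbcb"

S ∉ T[0,3] ⇒ NO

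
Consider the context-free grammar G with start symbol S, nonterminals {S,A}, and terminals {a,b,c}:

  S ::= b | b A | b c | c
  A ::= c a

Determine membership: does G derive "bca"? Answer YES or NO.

Convert to CNF:
  S -> T2 A | T2 T0 | b | c
  A -> T0 T1
  T0 -> c
  T1 -> a
  T2 -> b

CYK table (by increasing span):
  cell(0,0) b: {S,T2}  orig:{S}
  cell(1,1) c: {S,T0}  orig:{S}
  cell(2,2) a: {T1}  orig:{}
  cell(0,1) bc: {S}
  cell(1,2) ca: {A}
  cell(0,2) bca: {S}

S ∈ T[0,2] ⇒ YES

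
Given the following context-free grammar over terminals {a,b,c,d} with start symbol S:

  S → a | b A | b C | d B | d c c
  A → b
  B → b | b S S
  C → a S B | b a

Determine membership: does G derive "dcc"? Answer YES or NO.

Convert to CNF:
  S -> T0 A | T0 C | T2 B | T2 X6 | a
  A -> b
  B -> T0 X4 | b
  C -> T0 T1 | T1 X5
  T0 -> b
  T1 -> a
  T2 -> d
  T3 -> c
  X4 -> S S
  X5 -> S B
  X6 -> T3 T3

Fill CYK table bottom-up:
  T[0,0] 'd' = {T2}  orig:{}
  T[1,1] 'c' = {T3}  orig:{}
  T[2,2] 'c' = {T3}  orig:{}
  T[0,1] 'dc' = ∅
  T[1,2] 'cc' = {X6}  orig:{}
  T[0,2] 'dcc' = {S}

S ∈ T[0,2] ⇒ YES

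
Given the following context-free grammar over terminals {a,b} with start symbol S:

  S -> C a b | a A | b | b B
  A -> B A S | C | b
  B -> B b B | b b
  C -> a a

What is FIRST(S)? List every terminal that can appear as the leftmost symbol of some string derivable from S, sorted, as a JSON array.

Compute FIRST by fixpoint:
iter 1:
  A via A→b: +{b}
  B via B→b b: +{b}
  C via C→a a: +{a}
  S via S→C a b: +{a}
  S via S→b: +{b}
  S: {a,b}  A: {b}  B: {b}  C: {a}
iter 2:
  A via A→C: +{a}
  S: {a,b}  A: {a,b}  B: {b}  C: {a}
iter 3: (stable)
  S: {a,b}  A: {a,b}  B: {b}  C: {a}

FIRST(S) = ["a", "b"]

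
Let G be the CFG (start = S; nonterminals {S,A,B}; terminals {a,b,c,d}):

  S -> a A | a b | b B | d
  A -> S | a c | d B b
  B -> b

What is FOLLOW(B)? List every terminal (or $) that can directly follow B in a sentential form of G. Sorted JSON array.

FIRST sets, iterate to fixpoint:
iter 1:
  A via A→a c: +{a}
  A via A→d B b: +{d}
  B via B→b: +{b}
  S via S→a A: +{a}
  S via S→b B: +{b}
  S via S→d: +{d}
  FIRST[S]={a,b,d}  FIRST[A]={a,d}  FIRST[B]={b}
iter 2:
  A via A→S: +{b}
  FIRST[S]={a,b,d}  FIRST[A]={a,b,d}  FIRST[B]={b}
iter 3: (no change)
  FIRST[S]={a,b,d}  FIRST[A]={a,b,d}  FIRST[B]={b}

Compute FOLLOW by fixpoint:
initialize: $ ∈ FOLLOW(S)
[1]
  A→d B b: FOLLOW(B) ⊇ FIRST(b) = {b}; new: +{b}
  S→a A: FOLLOW(A) ⊇ FOLLOW(S) ⊇ {$}; new: +{$}
  S→b B: FOLLOW(B) ⊇ FOLLOW(S) ⊇ {$}; new: +{$}
  FOLLOW(S)={$}  FOLLOW(A)={$}  FOLLOW(B)={$,b}
[2] — fixpoint
  FOLLOW(S)={$}  FOLLOW(A)={$}  FOLLOW(B)={$,b}

FOLLOW(B) = ["$", "b"]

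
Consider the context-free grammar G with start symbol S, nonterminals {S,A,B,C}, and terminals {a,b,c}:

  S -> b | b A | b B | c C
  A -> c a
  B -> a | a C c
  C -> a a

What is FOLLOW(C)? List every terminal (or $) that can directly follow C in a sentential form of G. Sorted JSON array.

Compute FIRST by fixpoint:
pass 1:
  A via A→c a: +{c}
  B via B→a: +{a}
  C via C→a a: +{a}
  S via S→b: +{b}
  S via S→c C: +{c}
  FIRST(S)={b,c}  FIRST(A)={c}  FIRST(B)={a}  FIRST(C)={a}
pass 2: (no change)
  FIRST(S)={b,c}  FIRST(A)={c}  FIRST(B)={a}  FIRST(C)={a}

Compute FOLLOW by fixpoint:
seed FOLLOW(S) with $
iter 1:
  B→a C c: FOLLOW(C) ⊇ FIRST(c) = {c}; new: +{c}
  S→b A: FOLLOW(A) ⊇ FOLLOW(S) ⊇ {$}; new: +{$}
  S→b B: FOLLOW(B) ⊇ FOLLOW(S) ⊇ {$}; new: +{$}
  S→c C: FOLLOW(C) ⊇ FOLLOW(S) ⊇ {$}; new: +{$}
  FOLLOW(S)={$}  FOLLOW(A)={$}  FOLLOW(B)={$}  FOLLOW(C)={$,c}
iter 2: done
  FOLLOW(S)={$}  FOLLOW(A)={$}  FOLLOW(B)={$}  FOLLOW(C)={$,c}

FOLLOW(C) = ["$", "c"]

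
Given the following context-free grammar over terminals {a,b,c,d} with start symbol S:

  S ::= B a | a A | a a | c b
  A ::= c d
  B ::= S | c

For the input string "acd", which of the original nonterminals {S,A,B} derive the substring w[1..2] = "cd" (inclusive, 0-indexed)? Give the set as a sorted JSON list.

Convert to CNF:
  S -> B T2 | T0 T3 | T2 A | T2 T2
  A -> T0 T1
  B -> B T2 | T0 T3 | T2 A | T2 T2 | c
  T0 -> c
  T1 -> d
  T2 -> a
  T3 -> b

CYK fill (cells [i..j] with 1 ≤ i ≤ j ≤ 2 only):
  [1..1]={B,T0}  "c"  orig:{B}
  [2..2]={T1}  "d"  orig:{}
  [1..2]={A}  "cd"

Original NTs in T[1,2] deriving "cd": ["A"]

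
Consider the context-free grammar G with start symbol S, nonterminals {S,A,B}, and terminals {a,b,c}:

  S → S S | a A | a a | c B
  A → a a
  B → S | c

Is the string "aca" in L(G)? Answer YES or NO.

CNF form of G:
  S -> S S | T0 A | T0 T0 | T1 B
  A -> T0 T0
  B -> S S | T0 A | T0 T0 | T1 B | c
  T0 -> a
  T1 -> c

CYK fill:
  [0..0]={T0}  "a"  orig:{}
  [1..1]={B,T1}  "c"  orig:{B}
  [2..2]={T0}  "a"  orig:{}
  [0..1]=∅  "ac"
  [1..2]=∅  "ca"
  [0..2]=∅  "aca"

S ∉ T[0,2] ⇒ NO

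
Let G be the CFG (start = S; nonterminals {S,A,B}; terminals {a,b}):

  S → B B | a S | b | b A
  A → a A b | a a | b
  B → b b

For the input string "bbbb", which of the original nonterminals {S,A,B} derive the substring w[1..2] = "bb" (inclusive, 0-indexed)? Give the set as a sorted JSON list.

Convert to CNF:
  S -> B B | T0 S | T1 A | b
  A -> T0 T0 | T0 X2 | b
  B -> T1 T1
  T0 -> a
  T1 -> b
  X2 -> A T1

Fill CYK table bottom-up, restricted to cells inside w[1..2]:
  [1..1]={A,S,T1}  "b"  orig:{A,S}
  [2..2]={A,S,T1}  "b"  orig:{A,S}
  [1..2]={B,S,X2}  "bb"  orig:{B,S}

Original NTs in T[1,2] deriving "bb": ["B", "S"]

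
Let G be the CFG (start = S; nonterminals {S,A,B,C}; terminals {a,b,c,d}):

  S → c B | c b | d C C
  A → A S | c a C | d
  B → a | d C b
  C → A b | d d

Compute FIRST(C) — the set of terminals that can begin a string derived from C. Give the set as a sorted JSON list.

FIRST sets, iterate to fixpoint:
round 1:
  A via A→c a C: +{c}
  A via A→d: +{d}
  B via B→a: +{a}
  B via B→d C b: +{d}
  C via C→A b: +{c,d}
  S via S→c B: +{c}
  S via S→d C C: +{d}
  S: {c,d}  A: {c,d}  B: {a,d}  C: {c,d}
round 2: (stable)
  S: {c,d}  A: {c,d}  B: {a,d}  C: {c,d}

FIRST(C) = ["c", "d"]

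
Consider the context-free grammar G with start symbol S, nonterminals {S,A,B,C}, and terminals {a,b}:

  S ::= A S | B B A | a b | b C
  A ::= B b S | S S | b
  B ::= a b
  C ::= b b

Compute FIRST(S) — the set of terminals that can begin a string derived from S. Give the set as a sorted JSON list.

FIRST sets, iterate to fixpoint:
[1]
  A via A→b: +{b}
  B via B→a b: +{a}
  C via C→b b: +{b}
  S via S→A S: +{b}
  S via S→B B A: +{a}
  S: {a,b}  A: {b}  B: {a}  C: {b}
[2]
  A via A→B b S: +{a}
  S: {a,b}  A: {a,b}  B: {a}  C: {b}
[3] (stable)
  S: {a,b}  A: {a,b}  B: {a}  C: {b}

FIRST(S) = ["a", "b"]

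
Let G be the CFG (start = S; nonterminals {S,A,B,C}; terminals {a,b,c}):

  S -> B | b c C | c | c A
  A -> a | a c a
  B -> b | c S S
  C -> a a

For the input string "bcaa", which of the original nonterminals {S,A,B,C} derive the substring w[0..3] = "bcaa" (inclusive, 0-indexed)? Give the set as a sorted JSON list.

CNF form of G:
  S -> T1 A | T1 X6 | T2 X5 | b | c
  A -> T0 X3 | a
  B -> T1 X4 | b
  C -> T0 T0
  T0 -> a
  T1 -> c
  T2 -> b
  X3 -> T1 T0
  X4 -> S S
  X5 -> T1 C
  X6 -> S S

CYK table (by increasing span), restricted to cells inside w[0..3]:
  [0..0]={B,S,T2}  "b"  orig:{B,S}
  [1..1]={S,T1}  "c"  orig:{S}
  [2..2]={A,T0}  "a"  orig:{A}
  [3..3]={A,T0}  "a"  orig:{A}
  [0..1]={X4,X6}  "bc"  orig:{}
  [1..2]={S,X3}  "ca"  orig:{S}
  [2..3]={C}  "aa"
  [0..2]={X4,X6}  "bca"  orig:{}
  [1..3]={X5}  "caa"  orig:{}
  [0..3]={S}  "bcaa"

Original NTs in T[0,3] deriving "bcaa": ["S"]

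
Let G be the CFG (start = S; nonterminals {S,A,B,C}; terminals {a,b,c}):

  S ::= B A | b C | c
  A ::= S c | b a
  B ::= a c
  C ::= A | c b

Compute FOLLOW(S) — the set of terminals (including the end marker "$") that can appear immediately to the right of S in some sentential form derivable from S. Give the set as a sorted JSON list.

Compute FIRST by fixpoint:
round 1:
  A via A→b a: +{b}
  B via B→a c: +{a}
  C via C→A: +{b}
  C via C→c b: +{c}
  S via S→B A: +{a}
  S via S→b C: +{b}
  S via S→c: +{c}
  FIRST[S]={a,b,c}  FIRST[A]={b}  FIRST[B]={a}  FIRST[C]={b,c}
round 2:
  A via A→S c: +{a,c}
  C via C→A: +{a}
  FIRST[S]={a,b,c}  FIRST[A]={a,b,c}  FIRST[B]={a}  FIRST[C]={a,b,c}
round 3: done
  FIRST[S]={a,b,c}  FIRST[A]={a,b,c}  FIRST[B]={a}  FIRST[C]={a,b,c}

FOLLOW iteration:
FOLLOW(S) := {$}
[1]
  A→S c: FOLLOW(S) ⊇ FIRST(c) = {c}; new: +{c}
  S→B A: FOLLOW(B) ⊇ FIRST(A) = {a,b,c}; new: +{a,b,c}
  S→B A: FOLLOW(A) ⊇ FOLLOW(S) ⊇ {$,c}; new: +{$,c}
  S→b C: FOLLOW(C) ⊇ FOLLOW(S) ⊇ {$,c}; new: +{$,c}
  FOLLOW[S]={$,c}  FOLLOW[A]={$,c}  FOLLOW[B]={a,b,c}  FOLLOW[C]={$,c}
[2] (no change)
  FOLLOW[S]={$,c}  FOLLOW[A]={$,c}  FOLLOW[B]={a,b,c}  FOLLOW[C]={$,c}

FOLLOW(S) = ["$", "c"]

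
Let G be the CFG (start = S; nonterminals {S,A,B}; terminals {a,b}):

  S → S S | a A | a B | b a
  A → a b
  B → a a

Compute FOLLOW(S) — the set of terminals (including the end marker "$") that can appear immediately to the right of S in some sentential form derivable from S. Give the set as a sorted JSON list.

FIRST sets, iterate to fixpoint:
round 1:
  A via A→a b: +{a}
  B via B→a a: +{a}
  S via S→a A: +{a}
  S via S→b a: +{b}
  FIRST(S)={a,b}  FIRST(A)={a}  FIRST(B)={a}
round 2: (no change)
  FIRST(S)={a,b}  FIRST(A)={a}  FIRST(B)={a}

FOLLOW iteration:
initialize: $ ∈ FOLLOW(S)
iter 1:
  S→S S: FOLLOW(S) ⊇ FIRST(S) = {a,b}; new: +{a,b}
  S→a A: FOLLOW(A) ⊇ FOLLOW(S) ⊇ {$,a,b}; new: +{$,a,b}
  S→a B: FOLLOW(B) ⊇ FOLLOW(S) ⊇ {$,a,b}; new: +{$,a,b}
  S: {$,a,b}  A: {$,a,b}  B: {$,a,b}
iter 2: done
  S: {$,a,b}  A: {$,a,b}  B: {$,a,b}

FOLLOW(S) = ["$", "a", "b"]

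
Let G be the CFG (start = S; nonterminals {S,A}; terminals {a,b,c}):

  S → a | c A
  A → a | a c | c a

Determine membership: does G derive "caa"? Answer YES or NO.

CNF form of G:
  S -> T1 A | a
  A -> T0 T1 | T1 T0 | a
  T0 -> a
  T1 -> c

Fill CYK table bottom-up:
  T[0,0] 'c' = {T1}  orig:{}
  T[1,1] 'a' = {A,S,T0}  orig:{A,S}
  T[2,2] 'a' = {A,S,T0}  orig:{A,S}
  T[0,1] 'ca' = {A,S}
  T[1,2] 'aa' = ∅
  T[0,2] 'caa' = ∅

S ∉ T[0,2] ⇒ NO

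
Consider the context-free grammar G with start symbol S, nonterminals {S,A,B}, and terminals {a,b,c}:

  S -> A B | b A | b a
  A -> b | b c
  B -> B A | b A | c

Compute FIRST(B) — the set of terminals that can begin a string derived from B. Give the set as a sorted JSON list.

Compute FIRST by fixpoint:
iter 1:
  A via A→b: +{b}
  B via B→b A: +{b}
  B via B→c: +{c}
  S via S→A B: +{b}
  FIRST(S)={b}  FIRST(A)={b}  FIRST(B)={b,c}
iter 2: done
  FIRST(S)={b}  FIRST(A)={b}  FIRST(B)={b,c}

FIRST(B) = ["b", "c"]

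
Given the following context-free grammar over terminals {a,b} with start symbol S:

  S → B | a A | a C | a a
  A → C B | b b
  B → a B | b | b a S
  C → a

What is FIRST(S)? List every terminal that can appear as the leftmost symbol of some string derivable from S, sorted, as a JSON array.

FIRST sets, iterate to fixpoint:
[1]
  A via A→b b: +{b}
  B via B→a B: +{a}
  B via B→b: +{b}
  C via C→a: +{a}
  S via S→B: +{a,b}
  FIRST[S]={a,b}  FIRST[A]={b}  FIRST[B]={a,b}  FIRST[C]={a}
[2]
  A via A→C B: +{a}
  FIRST[S]={a,b}  FIRST[A]={a,b}  FIRST[B]={a,b}  FIRST[C]={a}
[3] (stable)
  FIRST[S]={a,b}  FIRST[A]={a,b}  FIRST[B]={a,b}  FIRST[C]={a}

FIRST(S) = ["a", "b"]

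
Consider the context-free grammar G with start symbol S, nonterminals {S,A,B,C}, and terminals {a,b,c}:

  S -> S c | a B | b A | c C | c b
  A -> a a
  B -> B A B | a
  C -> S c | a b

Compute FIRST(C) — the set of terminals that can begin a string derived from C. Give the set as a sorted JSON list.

FIRST iteration:
round 1:
  A via A→a a: +{a}
  B via B→a: +{a}
  C via C→a b: +{a}
  S via S→a B: +{a}
  S via S→b A: +{b}
  S via S→c C: +{c}
  S: {a,b,c}  A: {a}  B: {a}  C: {a}
round 2:
  C via C→S c: +{b,c}
  S: {a,b,c}  A: {a}  B: {a}  C: {a,b,c}
round 3: — fixpoint
  S: {a,b,c}  A: {a}  B: {a}  C: {a,b,c}

FIRST(C) = ["a", "b", "c"]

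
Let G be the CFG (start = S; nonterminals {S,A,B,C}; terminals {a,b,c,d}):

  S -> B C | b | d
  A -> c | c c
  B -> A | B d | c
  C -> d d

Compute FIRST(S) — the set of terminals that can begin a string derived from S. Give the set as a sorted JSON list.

Compute FIRST by fixpoint:
[1]
  A via A→c: +{c}
  B via B→A: +{c}
  C via C→d d: +{d}
  S via S→B C: +{c}
  S via S→b: +{b}
  S via S→d: +{d}
  S: {b,c,d}  A: {c}  B: {c}  C: {d}
[2] (no change)
  S: {b,c,d}  A: {c}  B: {c}  C: {d}

FIRST(S) = ["b", "c", "d"]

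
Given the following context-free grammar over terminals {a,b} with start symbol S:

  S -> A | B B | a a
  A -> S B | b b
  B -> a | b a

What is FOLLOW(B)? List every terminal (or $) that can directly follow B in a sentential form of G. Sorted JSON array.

Compute FIRST by fixpoint:
[1]
  A via A→b b: +{b}
  B via B→a: +{a}
  B via B→b a: +{b}
  S via S→A: +{b}
  S via S→B B: +{a}
  FIRST(S)={a,b}  FIRST(A)={b}  FIRST(B)={a,b}
[2]
  A via A→S B: +{a}
  FIRST(S)={a,b}  FIRST(A)={a,b}  FIRST(B)={a,b}
[3] (no change)
  FIRST(S)={a,b}  FIRST(A)={a,b}  FIRST(B)={a,b}

FOLLOW sets:
initialize: $ ∈ FOLLOW(S)
[1]
  A→S B: FOLLOW(S) ⊇ FIRST(B) = {a,b}; new: +{a,b}
  S→A: FOLLOW(A) ⊇ FOLLOW(S) ⊇ {$,a,b}; new: +{$,a,b}
  S→B B: FOLLOW(B) ⊇ FIRST(B) = {a,b}; new: +{a,b}
  S→B B: FOLLOW(B) ⊇ FOLLOW(S) ⊇ {$,a,b}; new: +{$}
  S: {$,a,b}  A: {$,a,b}  B: {$,a,b}
[2] — fixpoint
  S: {$,a,b}  A: {$,a,b}  B: {$,a,b}

FOLLOW(B) = ["$", "a", "b"]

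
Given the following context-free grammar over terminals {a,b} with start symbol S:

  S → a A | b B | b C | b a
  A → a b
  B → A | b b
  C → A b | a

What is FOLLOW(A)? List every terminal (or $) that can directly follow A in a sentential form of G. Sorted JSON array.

FIRST iteration:
round 1:
  A via A→a b: +{a}
  B via B→A: +{a}
  B via B→b b: +{b}
  C via C→A b: +{a}
  S via S→a A: +{a}
  S via S→b B: +{b}
  FIRST(S)={a,b}  FIRST(A)={a}  FIRST(B)={a,b}  FIRST(C)={a}
round 2: (stable)
  FIRST(S)={a,b}  FIRST(A)={a}  FIRST(B)={a,b}  FIRST(C)={a}

FOLLOW iteration:
FOLLOW(S) := {$}
[1]
  C→A b: FOLLOW(A) ⊇ FIRST(b) = {b}; new: +{b}
  S→a A: FOLLOW(A) ⊇ FOLLOW(S) ⊇ {$}; new: +{$}
  S→b B: FOLLOW(B) ⊇ FOLLOW(S) ⊇ {$}; new: +{$}
  S→b C: FOLLOW(C) ⊇ FOLLOW(S) ⊇ {$}; new: +{$}
  FOLLOW[S]={$}  FOLLOW[A]={$,b}  FOLLOW[B]={$}  FOLLOW[C]={$}
[2] done
  FOLLOW[S]={$}  FOLLOW[A]={$,b}  FOLLOW[B]={$}  FOLLOW[C]={$}

FOLLOW(A) = ["$", "b"]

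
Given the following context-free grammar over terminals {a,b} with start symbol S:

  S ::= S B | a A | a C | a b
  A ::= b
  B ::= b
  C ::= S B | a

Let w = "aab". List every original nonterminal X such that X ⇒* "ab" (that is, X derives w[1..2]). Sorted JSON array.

Convert to CNF:
  S -> S B | T0 A | T0 C | T0 T1
  A -> b
  B -> b
  C -> S B | a
  T0 -> a
  T1 -> b

Fill CYK table bottom-up, restricted to cells inside w[1..2]:
  [1..1]={C,T0}  "a"  orig:{C}
  [2..2]={A,B,T1}  "b"  orig:{A,B}
  [1..2]={S}  "ab"

Original NTs in T[1,2] deriving "ab": ["S"]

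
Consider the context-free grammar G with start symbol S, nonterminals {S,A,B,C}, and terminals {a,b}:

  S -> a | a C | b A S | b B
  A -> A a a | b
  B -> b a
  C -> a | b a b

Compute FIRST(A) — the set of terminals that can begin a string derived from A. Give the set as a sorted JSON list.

Compute FIRST by fixpoint:
iter 1:
  A via A→b: +{b}
  B via B→b a: +{b}
  C via C→a: +{a}
  C via C→b a b: +{b}
  S via S→a: +{a}
  S via S→b A S: +{b}
  S: {a,b}  A: {b}  B: {b}  C: {a,b}
iter 2: — fixpoint
  S: {a,b}  A: {b}  B: {b}  C: {a,b}

FIRST(A) = ["b"]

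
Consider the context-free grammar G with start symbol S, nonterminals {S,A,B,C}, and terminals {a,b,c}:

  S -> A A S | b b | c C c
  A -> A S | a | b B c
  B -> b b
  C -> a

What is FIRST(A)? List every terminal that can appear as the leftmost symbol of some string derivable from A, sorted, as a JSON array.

Compute FIRST by fixpoint:
pass 1:
  A via A→a: +{a}
  A via A→b B c: +{b}
  B via B→b b: +{b}
  C via C→a: +{a}
  S via S→A A S: +{a,b}
  S via S→c C c: +{c}
  FIRST(S)={a,b,c}  FIRST(A)={a,b}  FIRST(B)={b}  FIRST(C)={a}
pass 2: (no change)
  FIRST(S)={a,b,c}  FIRST(A)={a,b}  FIRST(B)={b}  FIRST(C)={a}

FIRST(A) = ["a", "b"]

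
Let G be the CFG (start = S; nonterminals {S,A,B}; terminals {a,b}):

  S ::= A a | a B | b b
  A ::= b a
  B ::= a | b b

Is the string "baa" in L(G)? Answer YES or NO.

Convert to CNF:
  S -> A T1 | T0 T0 | T1 B
  A -> T0 T1
  B -> T0 T0 | a
  T0 -> b
  T1 -> a

CYK table (by increasing span):
  [0..0]={T0}  "b"  orig:{}
  [1..1]={B,T1}  "a"  orig:{B}
  [2..2]={B,T1}  "a"  orig:{B}
  [0..1]={A}  "ba"
  [1..2]={S}  "aa"
  [0..2]={S}  "baa"

S ∈ T[0,2] ⇒ YES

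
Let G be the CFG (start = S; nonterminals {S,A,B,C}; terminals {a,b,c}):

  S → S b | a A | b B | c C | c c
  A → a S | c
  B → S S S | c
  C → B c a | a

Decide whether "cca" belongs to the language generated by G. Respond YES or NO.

Convert to CNF:
  S -> S T2 | T0 A | T1 C | T1 T1 | T2 B
  A -> T0 S | c
  B -> S X3 | c
  C -> B X4 | a
  T0 -> a
  T1 -> c
  T2 -> b
  X3 -> S S
  X4 -> T1 T0

CYK table (by increasing span):
  [0..0]={A,B,T1}  "c"  orig:{A,B}
  [1..1]={A,B,T1}  "c"  orig:{A,B}
  [2..2]={C,T0}  "a"  orig:{C}
  [0..1]={S}  "cc"
  [1..2]={S,X4}  "ca"  orig:{S}
  [0..2]={C}  "cca"

S ∉ T[0,2] ⇒ NO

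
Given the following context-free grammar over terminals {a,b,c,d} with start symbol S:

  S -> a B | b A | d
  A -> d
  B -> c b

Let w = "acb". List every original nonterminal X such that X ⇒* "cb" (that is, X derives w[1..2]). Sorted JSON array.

Convert to CNF:
  S -> T1 A | T2 B | d
  A -> d
  B -> T0 T1
  T0 -> c
  T1 -> b
  T2 -> a

CYK table (by increasing span) — only the sub-triangle for w[1..2]:
  cell(1,1) c: {T0}  orig:{}
  cell(2,2) b: {T1}  orig:{}
  cell(1,2) cb: {B}

Original NTs in T[1,2] deriving "cb": ["B"]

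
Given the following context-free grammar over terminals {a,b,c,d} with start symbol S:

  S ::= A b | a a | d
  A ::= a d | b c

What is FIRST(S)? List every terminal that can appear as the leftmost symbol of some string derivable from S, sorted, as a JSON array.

Compute FIRST by fixpoint:
round 1:
  A via A→a d: +{a}
  A via A→b c: +{b}
  S via S→A b: +{a,b}
  S via S→d: +{d}
  FIRST(S)={a,b,d}  FIRST(A)={a,b}
round 2: done
  FIRST(S)={a,b,d}  FIRST(A)={a,b}

FIRST(S) = ["a", "b", "d"]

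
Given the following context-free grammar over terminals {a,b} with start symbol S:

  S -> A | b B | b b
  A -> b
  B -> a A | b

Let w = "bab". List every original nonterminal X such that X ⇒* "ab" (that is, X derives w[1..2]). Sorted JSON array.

CNF form of G:
  S -> T1 B | T1 T1 | b
  A -> b
  B -> T0 A | b
  T0 -> a
  T1 -> b

Fill CYK table bottom-up, restricted to cells inside w[1..2]:
  [1..1]={T0}  "a"  orig:{}
  [2..2]={A,B,S,T1}  "b"  orig:{A,B,S}
  [1..2]={B}  "ab"

Original NTs in T[1,2] deriving "ab": ["B"]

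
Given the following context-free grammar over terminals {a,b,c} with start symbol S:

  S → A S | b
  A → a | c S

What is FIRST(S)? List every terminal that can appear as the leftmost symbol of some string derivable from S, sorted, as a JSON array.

Compute FIRST by fixpoint:
[1]
  A via A→a: +{a}
  A via A→c S: +{c}
  S via S→A S: +{a,c}
  S via S→b: +{b}
  FIRST(S)={a,b,c}  FIRST(A)={a,c}
[2] (no change)
  FIRST(S)={a,b,c}  FIRST(A)={a,c}

FIRST(S) = ["a", "b", "c"]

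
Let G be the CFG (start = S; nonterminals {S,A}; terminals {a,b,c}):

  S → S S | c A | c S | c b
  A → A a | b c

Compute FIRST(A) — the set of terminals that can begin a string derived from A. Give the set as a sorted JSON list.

FIRST sets, iterate to fixpoint:
round 1:
  A via A→b c: +{b}
  S via S→c A: +{c}
  S: {c}  A: {b}
round 2: (stable)
  S: {c}  A: {b}

FIRST(A) = ["b"]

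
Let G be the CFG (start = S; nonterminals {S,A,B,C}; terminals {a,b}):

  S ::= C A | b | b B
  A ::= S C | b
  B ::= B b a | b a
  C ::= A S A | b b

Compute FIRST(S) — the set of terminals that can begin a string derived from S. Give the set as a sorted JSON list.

FIRST iteration:
round 1:
  A via A→b: +{b}
  B via B→b a: +{b}
  C via C→A S A: +{b}
  S via S→C A: +{b}
  FIRST[S]={b}  FIRST[A]={b}  FIRST[B]={b}  FIRST[C]={b}
round 2: — fixpoint
  FIRST[S]={b}  FIRST[A]={b}  FIRST[B]={b}  FIRST[C]={b}

FIRST(S) = ["b"]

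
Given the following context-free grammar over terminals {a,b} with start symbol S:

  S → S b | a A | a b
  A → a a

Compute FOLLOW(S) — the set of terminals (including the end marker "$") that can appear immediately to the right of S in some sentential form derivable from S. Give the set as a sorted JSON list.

FIRST iteration:
round 1:
  A via A→a a: +{a}
  S via S→a A: +{a}
  FIRST[S]={a}  FIRST[A]={a}
round 2: (no change)
  FIRST[S]={a}  FIRST[A]={a}

FOLLOW sets:
initialize: $ ∈ FOLLOW(S)
iter 1:
  S→S b: FOLLOW(S) ⊇ FIRST(b) = {b}; new: +{b}
  S→a A: FOLLOW(A) ⊇ FOLLOW(S) ⊇ {$,b}; new: +{$,b}
  FOLLOW[S]={$,b}  FOLLOW[A]={$,b}
iter 2: done
  FOLLOW[S]={$,b}  FOLLOW[A]={$,b}

FOLLOW(S) = ["$", "b"]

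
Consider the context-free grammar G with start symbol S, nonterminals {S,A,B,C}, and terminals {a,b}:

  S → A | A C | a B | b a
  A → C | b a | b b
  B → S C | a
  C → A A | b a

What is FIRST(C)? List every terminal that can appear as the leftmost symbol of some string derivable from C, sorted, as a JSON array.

FIRST iteration:
pass 1:
  A via A→b a: +{b}
  B via B→a: +{a}
  C via C→A A: +{b}
  S via S→A: +{b}
  S via S→a B: +{a}
  FIRST(S)={a,b}  FIRST(A)={b}  FIRST(B)={a}  FIRST(C)={b}
pass 2:
  B via B→S C: +{b}
  FIRST(S)={a,b}  FIRST(A)={b}  FIRST(B)={a,b}  FIRST(C)={b}
pass 3: (no change)
  FIRST(S)={a,b}  FIRST(A)={b}  FIRST(B)={a,b}  FIRST(C)={b}

FIRST(C) = ["b"]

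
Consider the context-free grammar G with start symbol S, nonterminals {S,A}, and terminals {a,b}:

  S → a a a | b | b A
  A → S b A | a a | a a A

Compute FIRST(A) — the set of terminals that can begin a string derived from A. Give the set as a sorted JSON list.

FIRST iteration:
[1]
  A via A→a a: +{a}
  S via S→a a a: +{a}
  S via S→b: +{b}
  FIRST[S]={a,b}  FIRST[A]={a}
[2]
  A via A→S b A: +{b}
  FIRST[S]={a,b}  FIRST[A]={a,b}
[3] (stable)
  FIRST[S]={a,b}  FIRST[A]={a,b}

FIRST(A) = ["a", "b"]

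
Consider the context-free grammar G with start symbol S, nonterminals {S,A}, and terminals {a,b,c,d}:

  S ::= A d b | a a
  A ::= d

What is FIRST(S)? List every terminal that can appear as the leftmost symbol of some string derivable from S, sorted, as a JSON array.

FIRST iteration:
round 1:
  A via A→d: +{d}
  S via S→A d b: +{d}
  S via S→a a: +{a}
  FIRST(S)={a,d}  FIRST(A)={d}
round 2: (no change)
  FIRST(S)={a,d}  FIRST(A)={d}

FIRST(S) = ["a", "d"]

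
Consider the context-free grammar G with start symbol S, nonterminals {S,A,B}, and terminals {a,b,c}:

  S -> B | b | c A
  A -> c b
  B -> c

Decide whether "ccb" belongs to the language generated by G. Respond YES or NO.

CNF form of G:
  S -> T0 A | b | c
  A -> T0 T1
  B -> c
  T0 -> c
  T1 -> b

CYK fill:
  T[0,0] 'c' = {B,S,T0}  orig:{B,S}
  T[1,1] 'c' = {B,S,T0}  orig:{B,S}
  T[2,2] 'b' = {S,T1}  orig:{S}
  T[0,1] 'cc' = ∅
  T[1,2] 'cb' = {A}
  T[0,2] 'ccb' = {S}

S ∈ T[0,2] ⇒ YES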